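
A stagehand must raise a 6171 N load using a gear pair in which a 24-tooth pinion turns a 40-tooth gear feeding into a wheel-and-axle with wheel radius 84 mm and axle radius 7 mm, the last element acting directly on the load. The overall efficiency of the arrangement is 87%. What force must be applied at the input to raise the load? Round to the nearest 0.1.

354.7 N

Gear pair MA = 40/24 = 1.6667.
Wheel-and-axle MA = R/r = 84/7 = 12.
Combined ideal MA = 1.6667 × 12 = 20.
Actual MA = 20 × 0.87 = 17.4.
Effort = load / actual MA = 6171 / 17.4 = 354.66 N.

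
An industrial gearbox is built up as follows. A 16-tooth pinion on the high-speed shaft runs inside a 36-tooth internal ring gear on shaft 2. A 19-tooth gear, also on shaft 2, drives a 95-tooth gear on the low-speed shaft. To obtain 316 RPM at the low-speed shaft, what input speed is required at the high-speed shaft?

3555 RPM

Overall ratio R = 2.25 × 5 = 11.25.
Required input speed = output speed × R = 316 × 11.25 = 3555 RPM.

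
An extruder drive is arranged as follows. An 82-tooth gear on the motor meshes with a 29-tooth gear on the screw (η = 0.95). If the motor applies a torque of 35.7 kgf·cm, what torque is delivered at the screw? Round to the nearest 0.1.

Gear mesh: ratio = 29/82 = 0.35366; torque at the screw = 35.7 × 0.35366 × 0.95 = 11.994 kgf·cm.

12.0 kgf·cm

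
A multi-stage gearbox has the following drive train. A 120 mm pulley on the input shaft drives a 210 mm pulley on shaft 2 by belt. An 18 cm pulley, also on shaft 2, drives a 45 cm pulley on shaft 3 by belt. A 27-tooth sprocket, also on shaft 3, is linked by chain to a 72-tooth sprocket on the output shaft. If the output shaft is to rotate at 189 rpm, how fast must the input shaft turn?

Overall ratio R = 1.75 × 2.5 × 2.6667 = 11.667.
Required input speed = output speed × R = 189 × 11.667 = 2205 rpm.

2205 rpm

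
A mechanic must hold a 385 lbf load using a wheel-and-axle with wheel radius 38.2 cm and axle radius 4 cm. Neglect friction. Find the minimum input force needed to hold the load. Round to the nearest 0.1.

40.3 lbf

Wheel-and-axle MA = R/r = 38.2/4 = 9.55.
Effort = load / MA = 385 / 9.55 = 40.314 lbf.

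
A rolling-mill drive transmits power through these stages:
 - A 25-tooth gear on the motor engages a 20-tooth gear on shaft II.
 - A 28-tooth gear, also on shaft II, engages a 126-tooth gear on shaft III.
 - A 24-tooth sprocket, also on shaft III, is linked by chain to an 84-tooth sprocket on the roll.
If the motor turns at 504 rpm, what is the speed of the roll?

gear mesh 20/25 = 0.8 → 504/0.8 = 630 rpm
gear mesh 126/28 = 4.5 → 630/4.5 = 140 rpm
chain 84/24 = 3.5 → 140/3.5 = 40 rpm

40 rpm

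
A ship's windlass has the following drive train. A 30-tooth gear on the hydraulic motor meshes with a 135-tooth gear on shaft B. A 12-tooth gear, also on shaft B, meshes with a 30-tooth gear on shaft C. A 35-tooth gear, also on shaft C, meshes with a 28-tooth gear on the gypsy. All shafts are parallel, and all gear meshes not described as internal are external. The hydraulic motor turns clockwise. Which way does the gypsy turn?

anticlockwise

the hydraulic motor → shaft B: external mesh, 1 reversal → CCW.
shaft B → shaft C: external mesh, 1 reversal → CW.
shaft C → the gypsy: external mesh, 1 reversal → CCW.
3 reversals in total — an odd number — so the gypsy turns opposite to the hydraulic motor.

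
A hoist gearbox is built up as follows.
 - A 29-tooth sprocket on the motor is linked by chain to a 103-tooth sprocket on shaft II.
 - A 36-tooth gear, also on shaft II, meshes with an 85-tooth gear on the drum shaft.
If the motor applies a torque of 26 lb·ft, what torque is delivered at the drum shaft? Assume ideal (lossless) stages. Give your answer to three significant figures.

After the chain (103/29): 26 × 3.5517 = 92.345 lb·ft
After the gear mesh (85/36): 92.345 × 2.3611 = 218.04 lb·ft

218 lb·ft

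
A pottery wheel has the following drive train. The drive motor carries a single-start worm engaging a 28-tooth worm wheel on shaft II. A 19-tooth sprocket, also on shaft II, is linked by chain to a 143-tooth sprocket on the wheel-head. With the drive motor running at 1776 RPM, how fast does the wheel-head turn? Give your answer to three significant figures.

8.43 RPM

the drive motor → shaft II (worm, 28/1): 1776 ÷ 28 = 63.429 RPM
shaft II → the wheel-head (chain, 143/19): 63.429 ÷ 7.5263 = 8.4276 RPM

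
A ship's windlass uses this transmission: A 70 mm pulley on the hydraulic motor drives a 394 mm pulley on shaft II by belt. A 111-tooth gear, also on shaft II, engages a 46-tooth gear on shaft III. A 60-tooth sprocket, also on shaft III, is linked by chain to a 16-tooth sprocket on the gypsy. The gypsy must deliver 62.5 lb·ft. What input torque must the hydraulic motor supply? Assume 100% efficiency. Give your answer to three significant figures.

100 lb·ft

Overall ratio R = 5.6286 × 0.41441 × 0.26667 = 0.62202.
Input torque = output torque / R = 62.5 / 0.62202 = 100.48 lb·ft.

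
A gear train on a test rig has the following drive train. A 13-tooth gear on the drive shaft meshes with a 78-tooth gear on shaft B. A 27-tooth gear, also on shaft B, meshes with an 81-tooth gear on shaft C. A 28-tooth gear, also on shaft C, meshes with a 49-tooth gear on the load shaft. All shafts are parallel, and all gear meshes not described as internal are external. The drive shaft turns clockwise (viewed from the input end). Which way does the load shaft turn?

the drive shaft → shaft B: external mesh, 1 reversal → CCW.
shaft B → shaft C: external mesh, 1 reversal → CW.
shaft C → the load shaft: external mesh, 1 reversal → CCW.
3 reversals in total — an odd number — so the load shaft turns opposite to the drive shaft.

anticlockwise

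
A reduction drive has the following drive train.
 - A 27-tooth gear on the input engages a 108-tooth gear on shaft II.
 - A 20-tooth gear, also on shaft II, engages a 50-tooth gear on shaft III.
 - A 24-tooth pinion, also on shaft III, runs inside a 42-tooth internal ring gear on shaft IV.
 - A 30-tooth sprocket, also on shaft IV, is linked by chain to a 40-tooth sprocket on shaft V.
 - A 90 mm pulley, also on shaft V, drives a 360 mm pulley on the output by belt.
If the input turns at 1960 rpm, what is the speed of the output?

21 rpm

gear mesh 108/27 = 4 → 1960/4 = 490 rpm
gear mesh 50/20 = 2.5 → 490/2.5 = 196 rpm
internal gear 42/24 = 1.75 → 196/1.75 = 112 rpm
chain 40/30 = 1.3333 → 112/1.3333 = 84 rpm
belt 360/90 = 4 → 84/4 = 21 rpm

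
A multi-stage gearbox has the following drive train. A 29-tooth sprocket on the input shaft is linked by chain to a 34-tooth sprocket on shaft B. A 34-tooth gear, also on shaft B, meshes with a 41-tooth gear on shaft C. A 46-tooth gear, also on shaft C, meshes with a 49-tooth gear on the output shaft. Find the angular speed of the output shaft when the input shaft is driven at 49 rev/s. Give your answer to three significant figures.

the input shaft → shaft B (chain, 34/29): 49 ÷ 1.1724 = 41.794 rev/s
shaft B → shaft C (gear mesh, 41/34): 41.794 ÷ 1.2059 = 34.659 rev/s
shaft C → the output shaft (gear mesh, 49/46): 34.659 ÷ 1.0652 = 32.537 rev/s

32.5 rev/s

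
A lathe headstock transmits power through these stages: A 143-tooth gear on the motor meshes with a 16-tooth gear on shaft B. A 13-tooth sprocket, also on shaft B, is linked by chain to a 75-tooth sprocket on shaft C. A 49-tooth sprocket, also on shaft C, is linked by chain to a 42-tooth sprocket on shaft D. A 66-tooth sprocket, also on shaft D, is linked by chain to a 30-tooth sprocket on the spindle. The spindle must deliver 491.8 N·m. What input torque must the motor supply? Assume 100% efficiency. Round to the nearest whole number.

Overall ratio R = 0.11189 × 5.7692 × 0.85714 × 0.45455 = 0.2515.
Input torque = output torque / R = 491.8 / 0.2515 = 1955.5 N·m.

1955 N·m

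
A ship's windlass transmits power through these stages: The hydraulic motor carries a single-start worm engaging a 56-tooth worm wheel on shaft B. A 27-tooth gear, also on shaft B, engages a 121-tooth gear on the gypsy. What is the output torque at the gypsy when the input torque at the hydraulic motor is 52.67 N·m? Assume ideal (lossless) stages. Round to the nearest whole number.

13218 N·m

Worm: ratio = 56/1 = 56; torque at shaft B = 52.67 × 56 = 2949.5 N·m.
Gear mesh: ratio = 121/27 = 4.4815; torque at the gypsy = 2949.5 × 4.4815 = 13218 N·m.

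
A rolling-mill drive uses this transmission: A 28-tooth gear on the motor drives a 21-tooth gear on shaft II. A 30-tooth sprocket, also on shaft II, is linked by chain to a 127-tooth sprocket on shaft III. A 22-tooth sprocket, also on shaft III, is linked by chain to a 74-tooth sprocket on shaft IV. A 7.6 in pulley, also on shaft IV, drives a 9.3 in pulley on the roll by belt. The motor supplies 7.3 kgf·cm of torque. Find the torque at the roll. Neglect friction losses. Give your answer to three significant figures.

95.4 kgf·cm

gear mesh 21/28 = 0.75 → τ = 7.3·0.75 = 5.475 kgf·cm
chain 127/30 = 4.2333 → τ = 5.475·4.2333 = 23.177 kgf·cm
chain 74/22 = 3.3636 → τ = 23.177·3.3636 = 77.961 kgf·cm
belt 9.3/7.6 = 1.2237 → τ = 77.961·1.2237 = 95.399 kgf·cm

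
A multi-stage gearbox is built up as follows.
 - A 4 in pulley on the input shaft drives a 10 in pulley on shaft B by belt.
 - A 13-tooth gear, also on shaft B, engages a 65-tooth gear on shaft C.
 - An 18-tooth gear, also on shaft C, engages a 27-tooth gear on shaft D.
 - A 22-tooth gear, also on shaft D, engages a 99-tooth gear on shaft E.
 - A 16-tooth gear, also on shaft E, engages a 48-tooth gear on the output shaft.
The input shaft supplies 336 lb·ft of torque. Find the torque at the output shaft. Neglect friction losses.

85050 lb·ft

belt 10/4 = 2.5 → τ = 336·2.5 = 840 lb·ft
gear mesh 65/13 = 5 → τ = 840·5 = 4200 lb·ft
gear mesh 27/18 = 1.5 → τ = 4200·1.5 = 6300 lb·ft
gear mesh 99/22 = 4.5 → τ = 6300·4.5 = 28350 lb·ft
gear mesh 48/16 = 3 → τ = 28350·3 = 85050 lb·ft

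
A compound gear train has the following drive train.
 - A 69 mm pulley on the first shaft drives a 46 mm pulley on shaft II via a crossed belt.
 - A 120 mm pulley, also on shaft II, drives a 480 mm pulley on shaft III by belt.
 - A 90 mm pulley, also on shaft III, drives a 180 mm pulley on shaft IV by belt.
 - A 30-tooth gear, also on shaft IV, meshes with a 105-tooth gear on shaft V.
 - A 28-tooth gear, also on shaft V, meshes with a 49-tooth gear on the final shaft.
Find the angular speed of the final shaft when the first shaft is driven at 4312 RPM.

132 RPM

belt 46/69 = 0.66667 → 4312/0.66667 = 6468 RPM
belt 480/120 = 4 → 6468/4 = 1617 RPM
belt 180/90 = 2 → 1617/2 = 808.5 RPM
gear mesh 105/30 = 3.5 → 808.5/3.5 = 231 RPM
gear mesh 49/28 = 1.75 → 231/1.75 = 132 RPM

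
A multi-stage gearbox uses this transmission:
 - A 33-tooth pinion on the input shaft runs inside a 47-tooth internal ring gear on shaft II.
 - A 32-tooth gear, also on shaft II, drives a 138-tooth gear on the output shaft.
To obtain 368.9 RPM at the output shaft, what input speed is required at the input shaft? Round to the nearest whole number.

Overall ratio R = 1.4242 × 4.3125 = 6.142.
Required input speed = output speed × R = 368.9 × 6.142 = 2265.8 RPM.

2266 RPM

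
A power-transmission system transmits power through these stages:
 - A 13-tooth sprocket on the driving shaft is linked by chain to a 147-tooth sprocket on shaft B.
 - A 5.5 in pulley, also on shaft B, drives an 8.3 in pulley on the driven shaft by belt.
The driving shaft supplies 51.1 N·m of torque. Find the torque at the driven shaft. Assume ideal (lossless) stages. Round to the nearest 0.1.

872.0 N·m

After the chain (147/13): 51.1 × 11.308 = 577.82 N·m
After the belt (8.3/5.5): 577.82 × 1.5091 = 871.99 N·m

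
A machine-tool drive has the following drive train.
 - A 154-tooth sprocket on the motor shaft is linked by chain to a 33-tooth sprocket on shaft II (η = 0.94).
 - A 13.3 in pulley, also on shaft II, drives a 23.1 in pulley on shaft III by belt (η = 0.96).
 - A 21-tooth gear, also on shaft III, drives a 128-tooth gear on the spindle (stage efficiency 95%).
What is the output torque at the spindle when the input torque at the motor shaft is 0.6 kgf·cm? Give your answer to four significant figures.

After the chain (33/154): 0.6 × 0.21429 × 0.94 = 0.12086 kgf·cm
After the belt (23.1/13.3): 0.12086 × 1.7368 × 0.96 = 0.20151 kgf·cm
After the gear mesh (128/21): 0.20151 × 6.0952 × 0.95 = 1.1669 kgf·cm

1.167 kgf·cm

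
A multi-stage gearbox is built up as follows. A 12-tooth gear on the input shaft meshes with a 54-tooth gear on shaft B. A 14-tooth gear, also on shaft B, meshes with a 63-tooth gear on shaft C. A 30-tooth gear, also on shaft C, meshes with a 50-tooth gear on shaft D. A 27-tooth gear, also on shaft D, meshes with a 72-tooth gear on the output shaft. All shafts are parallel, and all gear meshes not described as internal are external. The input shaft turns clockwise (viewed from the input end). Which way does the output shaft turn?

the input shaft → shaft B: external mesh, 1 reversal → CCW.
shaft B → shaft C: external mesh, 1 reversal → CW.
shaft C → shaft D: external mesh, 1 reversal → CCW.
shaft D → the output shaft: external mesh, 1 reversal → CW.
4 reversals in total — an even number — so the output shaft turns the same way as the input shaft.

clockwise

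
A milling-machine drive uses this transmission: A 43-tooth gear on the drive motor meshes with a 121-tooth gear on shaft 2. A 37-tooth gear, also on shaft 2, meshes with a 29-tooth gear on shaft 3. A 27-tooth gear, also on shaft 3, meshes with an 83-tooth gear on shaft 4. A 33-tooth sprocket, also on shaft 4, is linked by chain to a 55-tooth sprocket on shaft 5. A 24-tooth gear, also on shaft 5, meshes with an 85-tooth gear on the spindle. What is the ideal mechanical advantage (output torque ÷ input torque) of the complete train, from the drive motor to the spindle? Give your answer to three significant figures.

Each stage contributes driven/driver: gear mesh 121/43 = 2.814, gear mesh 29/37 = 0.78378, gear mesh 83/27 = 3.0741, chain 55/33 = 1.6667, gear mesh 85/24 = 3.5417.
Overall: 2.814 × 0.78378 × 3.0741 × 1.6667 × 3.5417 = 40.021.

40.0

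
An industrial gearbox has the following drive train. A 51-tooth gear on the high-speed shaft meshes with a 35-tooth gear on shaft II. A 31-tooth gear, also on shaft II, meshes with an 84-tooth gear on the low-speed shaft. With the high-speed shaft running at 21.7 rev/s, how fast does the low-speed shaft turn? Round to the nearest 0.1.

the high-speed shaft → shaft II (gear mesh, 35/51): 21.7 ÷ 0.68627 = 31.62 rev/s
shaft II → the low-speed shaft (gear mesh, 84/31): 31.62 ÷ 2.7097 = 11.669 rev/s

11.7 rev/s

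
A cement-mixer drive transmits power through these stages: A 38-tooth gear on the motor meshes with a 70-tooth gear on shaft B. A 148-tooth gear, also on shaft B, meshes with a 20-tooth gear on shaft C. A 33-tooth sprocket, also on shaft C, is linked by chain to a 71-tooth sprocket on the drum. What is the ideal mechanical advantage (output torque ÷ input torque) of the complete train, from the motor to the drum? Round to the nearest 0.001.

0.536

Each stage contributes driven/driver: gear mesh 70/38 = 1.8421, gear mesh 20/148 = 0.13514, chain 71/33 = 2.1515.
Overall: 1.8421 × 0.13514 × 2.1515 = 0.53558.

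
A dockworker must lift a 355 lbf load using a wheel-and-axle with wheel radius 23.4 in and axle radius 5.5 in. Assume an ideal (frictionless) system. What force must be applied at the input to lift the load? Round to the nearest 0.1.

Wheel-and-axle MA = R/r = 23.4/5.5 = 4.2545.
Effort = load / MA = 355 / 4.2545 = 83.44 lbf.

83.4 lbf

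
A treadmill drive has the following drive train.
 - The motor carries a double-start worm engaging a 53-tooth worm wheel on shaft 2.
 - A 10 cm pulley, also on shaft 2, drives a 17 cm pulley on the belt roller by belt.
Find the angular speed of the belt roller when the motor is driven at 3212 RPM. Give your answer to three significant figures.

71.3 RPM

Worm: ratio = 53/2 = 26.5, so shaft 2 turns at 3212 / 26.5 = 121.21 RPM.
Belt: ratio = 17/10 = 1.7, so the belt roller turns at 121.21 / 1.7 = 71.299 RPM.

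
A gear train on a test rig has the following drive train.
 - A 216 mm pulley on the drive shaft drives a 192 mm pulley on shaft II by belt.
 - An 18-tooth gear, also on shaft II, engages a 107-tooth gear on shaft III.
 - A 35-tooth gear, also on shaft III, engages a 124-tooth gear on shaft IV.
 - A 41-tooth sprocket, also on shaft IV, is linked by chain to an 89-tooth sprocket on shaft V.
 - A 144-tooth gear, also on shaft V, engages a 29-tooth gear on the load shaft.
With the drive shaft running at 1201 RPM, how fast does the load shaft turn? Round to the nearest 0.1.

146.8 RPM

the drive shaft → shaft II (belt, 192/216): 1201 ÷ 0.88889 = 1351.1 RPM
shaft II → shaft III (gear mesh, 107/18): 1351.1 ÷ 5.9444 = 227.29 RPM
shaft III → shaft IV (gear mesh, 124/35): 227.29 ÷ 3.5429 = 64.155 RPM
shaft IV → shaft V (chain, 89/41): 64.155 ÷ 2.1707 = 29.555 RPM
shaft V → the load shaft (gear mesh, 29/144): 29.555 ÷ 0.20139 = 146.75 RPM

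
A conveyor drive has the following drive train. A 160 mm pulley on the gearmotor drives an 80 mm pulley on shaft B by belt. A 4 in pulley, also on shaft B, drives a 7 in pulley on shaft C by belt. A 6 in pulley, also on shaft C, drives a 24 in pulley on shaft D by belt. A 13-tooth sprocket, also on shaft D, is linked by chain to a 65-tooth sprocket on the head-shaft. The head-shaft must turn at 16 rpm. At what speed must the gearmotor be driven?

Overall ratio R = 0.5 × 1.75 × 4 × 5 = 17.5.
Required input speed = output speed × R = 16 × 17.5 = 280 rpm.

280 rpm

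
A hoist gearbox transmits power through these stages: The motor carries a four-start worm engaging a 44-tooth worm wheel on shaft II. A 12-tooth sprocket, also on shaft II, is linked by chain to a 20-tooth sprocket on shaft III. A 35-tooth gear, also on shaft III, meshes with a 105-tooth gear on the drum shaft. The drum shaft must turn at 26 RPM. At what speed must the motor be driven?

Overall ratio R = 11 × 1.6667 × 3 = 55.
Required input speed = output speed × R = 26 × 55 = 1430 RPM.

1430 RPM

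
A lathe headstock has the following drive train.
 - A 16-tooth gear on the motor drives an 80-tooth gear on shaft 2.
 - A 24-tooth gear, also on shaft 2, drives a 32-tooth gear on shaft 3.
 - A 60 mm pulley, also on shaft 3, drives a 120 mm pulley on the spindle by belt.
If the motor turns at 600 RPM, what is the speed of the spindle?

Gear mesh: ratio = 80/16 = 5, so shaft 2 turns at 600 / 5 = 120 RPM.
Gear mesh: ratio = 32/24 = 1.3333, so shaft 3 turns at 120 / 1.3333 = 90 RPM.
Belt: ratio = 120/60 = 2, so the spindle turns at 90 / 2 = 45 RPM.

45 RPM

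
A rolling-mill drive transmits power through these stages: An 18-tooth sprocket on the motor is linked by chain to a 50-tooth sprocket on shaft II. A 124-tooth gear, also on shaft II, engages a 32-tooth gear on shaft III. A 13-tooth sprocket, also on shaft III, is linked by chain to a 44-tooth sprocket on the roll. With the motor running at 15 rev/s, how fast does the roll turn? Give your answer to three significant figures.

chain 50/18 = 2.7778 → 15/2.7778 = 5.4 rev/s
gear mesh 32/124 = 0.25806 → 5.4/0.25806 = 20.925 rev/s
chain 44/13 = 3.3846 → 20.925/3.3846 = 6.1824 rev/s

6.18 rev/s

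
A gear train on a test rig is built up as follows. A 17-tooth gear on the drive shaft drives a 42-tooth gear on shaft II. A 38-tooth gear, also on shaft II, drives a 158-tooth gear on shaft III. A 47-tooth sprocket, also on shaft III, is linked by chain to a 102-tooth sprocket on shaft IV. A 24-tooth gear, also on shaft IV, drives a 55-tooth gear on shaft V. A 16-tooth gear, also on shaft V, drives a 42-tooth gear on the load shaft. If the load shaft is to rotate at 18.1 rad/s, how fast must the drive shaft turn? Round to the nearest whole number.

2427 rad/s

Overall ratio R = 2.4706 × 4.1579 × 2.1702 × 2.2917 × 2.625 = 134.11.
Required input speed = output speed × R = 18.1 × 134.11 = 2427.4 rad/s.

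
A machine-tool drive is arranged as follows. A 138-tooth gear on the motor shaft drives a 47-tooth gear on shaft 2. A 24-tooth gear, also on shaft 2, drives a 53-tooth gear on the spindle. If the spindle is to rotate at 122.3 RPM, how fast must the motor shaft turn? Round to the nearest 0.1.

92.0 RPM

Overall ratio R = 0.34058 × 2.2083 = 0.75211.
Required input speed = output speed × R = 122.3 × 0.75211 = 91.983 RPM.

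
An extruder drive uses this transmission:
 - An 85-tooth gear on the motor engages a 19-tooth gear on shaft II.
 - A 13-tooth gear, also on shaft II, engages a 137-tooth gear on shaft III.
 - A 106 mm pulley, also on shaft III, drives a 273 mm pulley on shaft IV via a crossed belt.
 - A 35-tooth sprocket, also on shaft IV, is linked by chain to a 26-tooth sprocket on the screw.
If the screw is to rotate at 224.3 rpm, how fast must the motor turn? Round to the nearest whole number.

Overall ratio R = 0.22353 × 10.538 × 2.5755 × 0.74286 = 4.5069.
Required input speed = output speed × R = 224.3 × 4.5069 = 1010.9 rpm.

1011 rpm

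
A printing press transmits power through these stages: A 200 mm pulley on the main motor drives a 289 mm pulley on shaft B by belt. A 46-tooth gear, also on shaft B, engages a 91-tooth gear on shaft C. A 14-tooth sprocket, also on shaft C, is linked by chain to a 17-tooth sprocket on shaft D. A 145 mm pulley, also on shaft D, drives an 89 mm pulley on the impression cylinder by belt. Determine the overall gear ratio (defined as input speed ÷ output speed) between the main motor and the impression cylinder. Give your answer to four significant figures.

Each stage contributes driven/driver: belt 289/200 = 1.445, gear mesh 91/46 = 1.9783, chain 17/14 = 1.2143, belt 89/145 = 0.61379.
Overall: 1.445 × 1.9783 × 1.2143 × 0.61379 = 2.1306.

2.131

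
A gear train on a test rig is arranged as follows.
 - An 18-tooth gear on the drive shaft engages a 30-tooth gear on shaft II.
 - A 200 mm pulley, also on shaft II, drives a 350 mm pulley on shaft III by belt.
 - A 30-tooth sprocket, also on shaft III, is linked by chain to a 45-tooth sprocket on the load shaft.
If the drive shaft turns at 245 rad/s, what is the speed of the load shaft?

56 rad/s

gear mesh 30/18 = 1.6667 → 245/1.6667 = 147 rad/s
belt 350/200 = 1.75 → 147/1.75 = 84 rad/s
chain 45/30 = 1.5 → 84/1.5 = 56 rad/s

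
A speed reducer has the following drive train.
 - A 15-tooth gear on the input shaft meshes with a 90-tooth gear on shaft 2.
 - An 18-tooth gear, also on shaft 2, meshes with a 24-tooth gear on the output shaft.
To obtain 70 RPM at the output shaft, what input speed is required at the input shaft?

560 RPM

Overall ratio R = 6 × 1.3333 = 8.
Required input speed = output speed × R = 70 × 8 = 560 RPM.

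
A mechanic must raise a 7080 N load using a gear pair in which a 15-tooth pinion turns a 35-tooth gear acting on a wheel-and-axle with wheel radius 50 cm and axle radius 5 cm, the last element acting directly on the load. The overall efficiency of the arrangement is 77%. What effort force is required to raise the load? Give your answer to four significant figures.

Gear pair MA = 35/15 = 2.3333.
Wheel-and-axle MA = R/r = 50/5 = 10.
Combined ideal MA = 2.3333 × 10 = 23.333.
Actual MA = 23.333 × 0.77 = 17.967.
Effort = load / actual MA = 7080 / 17.967 = 394.06 N.

394.1 N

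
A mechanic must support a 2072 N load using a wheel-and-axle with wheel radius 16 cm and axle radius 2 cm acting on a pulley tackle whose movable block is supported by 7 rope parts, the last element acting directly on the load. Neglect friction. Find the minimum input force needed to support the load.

Wheel-and-axle MA = R/r = 16/2 = 8.
Block-and-tackle MA = number of supporting rope parts = 7.
Combined ideal MA = 8 × 7 = 56.
Effort = load / MA = 2072 / 56 = 37 N.

37 N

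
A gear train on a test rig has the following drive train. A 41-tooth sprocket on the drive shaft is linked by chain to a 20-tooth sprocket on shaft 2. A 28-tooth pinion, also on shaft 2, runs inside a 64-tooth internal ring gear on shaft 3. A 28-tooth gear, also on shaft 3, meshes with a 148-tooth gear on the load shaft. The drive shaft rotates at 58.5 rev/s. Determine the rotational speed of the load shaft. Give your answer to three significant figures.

9.93 rev/s

chain 20/41 = 0.4878 → 58.5/0.4878 = 119.92 rev/s
internal gear 64/28 = 2.2857 → 119.92/2.2857 = 52.467 rev/s
gear mesh 148/28 = 5.2857 → 52.467/5.2857 = 9.9262 rev/s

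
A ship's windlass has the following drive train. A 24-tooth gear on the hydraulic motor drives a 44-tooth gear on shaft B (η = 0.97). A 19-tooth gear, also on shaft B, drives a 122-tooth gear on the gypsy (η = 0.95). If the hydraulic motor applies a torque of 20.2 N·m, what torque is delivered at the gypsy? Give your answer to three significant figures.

gear mesh 44/24 = 1.8333 → τ = 20.2·1.8333·0.97 = 35.922 N·m
gear mesh 122/19 = 6.4211 → τ = 35.922·6.4211·0.95 = 219.13 N·m

219 N·m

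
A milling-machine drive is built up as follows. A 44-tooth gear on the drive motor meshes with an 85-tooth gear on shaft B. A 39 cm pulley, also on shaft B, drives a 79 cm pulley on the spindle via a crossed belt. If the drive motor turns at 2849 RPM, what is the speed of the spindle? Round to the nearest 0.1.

728.1 RPM

gear mesh 85/44 = 1.9318 → 2849/1.9318 = 1474.8 RPM
belt 79/39 = 2.0256 → 1474.8/2.0256 = 728.05 RPM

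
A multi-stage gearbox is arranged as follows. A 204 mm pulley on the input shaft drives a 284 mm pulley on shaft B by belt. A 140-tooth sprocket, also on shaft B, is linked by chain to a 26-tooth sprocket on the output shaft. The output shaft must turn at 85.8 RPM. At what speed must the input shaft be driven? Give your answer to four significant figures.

22.18 RPM

Overall ratio R = 1.3922 × 0.18571 = 0.25854.
Required input speed = output speed × R = 85.8 × 0.25854 = 22.183 RPM.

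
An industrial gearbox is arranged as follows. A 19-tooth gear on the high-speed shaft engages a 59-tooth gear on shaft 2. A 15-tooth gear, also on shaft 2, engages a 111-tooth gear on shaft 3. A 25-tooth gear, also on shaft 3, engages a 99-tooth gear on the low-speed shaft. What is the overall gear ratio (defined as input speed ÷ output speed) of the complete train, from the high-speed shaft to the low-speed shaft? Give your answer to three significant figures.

Each stage contributes driven/driver: gear mesh 59/19 = 3.1053, gear mesh 111/15 = 7.4, gear mesh 99/25 = 3.96.
Overall: 3.1053 × 7.4 × 3.96 = 90.997.

91.0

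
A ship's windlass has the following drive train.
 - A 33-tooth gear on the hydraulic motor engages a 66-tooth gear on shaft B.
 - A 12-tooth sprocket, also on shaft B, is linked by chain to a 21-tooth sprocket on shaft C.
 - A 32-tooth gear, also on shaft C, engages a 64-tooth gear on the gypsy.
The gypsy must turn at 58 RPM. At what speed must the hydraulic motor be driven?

406 RPM

Overall ratio R = 2 × 1.75 × 2 = 7.
Required input speed = output speed × R = 58 × 7 = 406 RPM.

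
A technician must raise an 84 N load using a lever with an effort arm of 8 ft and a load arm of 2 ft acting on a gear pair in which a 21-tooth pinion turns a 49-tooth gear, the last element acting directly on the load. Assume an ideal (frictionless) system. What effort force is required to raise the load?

Lever MA = effort arm / load arm = 8/2 = 4.
Gear pair MA = 49/21 = 2.3333.
Combined ideal MA = 4 × 2.3333 = 9.3333.
Effort = load / MA = 84 / 9.3333 = 9 N.

9 N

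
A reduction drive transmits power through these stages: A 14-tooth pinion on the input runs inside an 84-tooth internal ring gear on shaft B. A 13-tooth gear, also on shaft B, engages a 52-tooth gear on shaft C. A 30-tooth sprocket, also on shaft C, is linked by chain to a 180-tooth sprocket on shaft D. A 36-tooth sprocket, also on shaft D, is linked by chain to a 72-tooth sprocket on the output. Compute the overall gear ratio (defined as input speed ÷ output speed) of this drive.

Each stage contributes driven/driver: internal gear 84/14 = 6, gear mesh 52/13 = 4, chain 180/30 = 6, chain 72/36 = 2.
Overall: 6 × 4 × 6 × 2 = 288.

288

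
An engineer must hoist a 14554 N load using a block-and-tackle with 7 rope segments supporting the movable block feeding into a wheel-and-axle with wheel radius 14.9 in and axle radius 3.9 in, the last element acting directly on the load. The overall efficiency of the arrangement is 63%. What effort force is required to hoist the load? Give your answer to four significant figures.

Block-and-tackle MA = number of supporting rope parts = 7.
Wheel-and-axle MA = R/r = 14.9/3.9 = 3.8205.
Combined ideal MA = 7 × 3.8205 = 26.744.
Actual MA = 26.744 × 0.63 = 16.848.
Effort = load / actual MA = 14554 / 16.848 = 863.82 N.

863.8 N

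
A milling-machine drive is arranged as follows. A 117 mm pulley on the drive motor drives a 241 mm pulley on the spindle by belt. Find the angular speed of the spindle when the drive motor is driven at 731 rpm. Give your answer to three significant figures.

Belt: ratio = 241/117 = 2.0598, so the spindle turns at 731 / 2.0598 = 354.88 rpm.

355 rpm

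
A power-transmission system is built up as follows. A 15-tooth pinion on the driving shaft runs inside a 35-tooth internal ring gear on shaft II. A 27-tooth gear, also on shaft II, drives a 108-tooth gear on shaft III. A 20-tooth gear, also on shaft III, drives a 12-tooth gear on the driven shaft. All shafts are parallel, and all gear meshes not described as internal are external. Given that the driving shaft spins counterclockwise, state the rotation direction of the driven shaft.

counterclockwise

the driving shaft → shaft II: internal mesh, same direction → CCW.
shaft II → shaft III: external mesh, 1 reversal → CW.
shaft III → the driven shaft: external mesh, 1 reversal → CCW.
2 reversals in total — an even number — so the driven shaft turns the same way as the driving shaft.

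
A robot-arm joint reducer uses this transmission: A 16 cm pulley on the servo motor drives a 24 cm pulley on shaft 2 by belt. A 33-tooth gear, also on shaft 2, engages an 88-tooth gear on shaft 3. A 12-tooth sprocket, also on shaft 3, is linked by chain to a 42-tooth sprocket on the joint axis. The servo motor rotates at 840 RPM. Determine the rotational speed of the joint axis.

the servo motor → shaft 2 (belt, 24/16): 840 ÷ 1.5 = 560 RPM
shaft 2 → shaft 3 (gear mesh, 88/33): 560 ÷ 2.6667 = 210 RPM
shaft 3 → the joint axis (chain, 42/12): 210 ÷ 3.5 = 60 RPM

60 RPM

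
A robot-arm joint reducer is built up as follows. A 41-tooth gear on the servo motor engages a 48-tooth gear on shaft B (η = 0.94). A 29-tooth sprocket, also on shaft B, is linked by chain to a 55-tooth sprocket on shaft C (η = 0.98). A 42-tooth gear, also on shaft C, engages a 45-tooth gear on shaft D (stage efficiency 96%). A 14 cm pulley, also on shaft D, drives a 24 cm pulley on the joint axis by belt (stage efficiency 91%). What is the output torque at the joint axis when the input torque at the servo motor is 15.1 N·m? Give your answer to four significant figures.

49.56 N·m

Gear mesh: ratio = 48/41 = 1.1707; torque at shaft B = 15.1 × 1.1707 × 0.94 = 16.617 N·m.
Chain: ratio = 55/29 = 1.8966; torque at shaft C = 16.617 × 1.8966 × 0.98 = 30.885 N·m.
Gear mesh: ratio = 45/42 = 1.0714; torque at shaft D = 30.885 × 1.0714 × 0.96 = 31.768 N·m.
Belt: ratio = 24/14 = 1.7143; torque at the joint axis = 31.768 × 1.7143 × 0.91 = 49.558 N·m.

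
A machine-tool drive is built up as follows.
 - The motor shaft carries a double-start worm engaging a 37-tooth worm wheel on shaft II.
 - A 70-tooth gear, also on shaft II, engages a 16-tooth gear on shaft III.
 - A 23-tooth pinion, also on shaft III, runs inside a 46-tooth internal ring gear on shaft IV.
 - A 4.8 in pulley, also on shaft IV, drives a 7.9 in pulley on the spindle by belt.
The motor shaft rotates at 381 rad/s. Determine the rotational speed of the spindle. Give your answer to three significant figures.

the motor shaft → shaft II (worm, 37/2): 381 ÷ 18.5 = 20.595 rad/s
shaft II → shaft III (gear mesh, 16/70): 20.595 ÷ 0.22857 = 90.101 rad/s
shaft III → shaft IV (internal gear, 46/23): 90.101 ÷ 2 = 45.051 rad/s
shaft IV → the spindle (belt, 7.9/4.8): 45.051 ÷ 1.6458 = 27.373 rad/s

27.4 rad/s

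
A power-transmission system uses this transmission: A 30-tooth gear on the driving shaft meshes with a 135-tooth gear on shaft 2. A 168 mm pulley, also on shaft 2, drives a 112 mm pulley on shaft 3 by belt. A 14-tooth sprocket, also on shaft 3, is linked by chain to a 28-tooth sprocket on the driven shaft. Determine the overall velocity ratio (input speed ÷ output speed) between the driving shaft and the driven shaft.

Each stage contributes driven/driver: gear mesh 135/30 = 4.5, belt 112/168 = 0.66667, chain 28/14 = 2.
Overall: 4.5 × 0.66667 × 2 = 6.

6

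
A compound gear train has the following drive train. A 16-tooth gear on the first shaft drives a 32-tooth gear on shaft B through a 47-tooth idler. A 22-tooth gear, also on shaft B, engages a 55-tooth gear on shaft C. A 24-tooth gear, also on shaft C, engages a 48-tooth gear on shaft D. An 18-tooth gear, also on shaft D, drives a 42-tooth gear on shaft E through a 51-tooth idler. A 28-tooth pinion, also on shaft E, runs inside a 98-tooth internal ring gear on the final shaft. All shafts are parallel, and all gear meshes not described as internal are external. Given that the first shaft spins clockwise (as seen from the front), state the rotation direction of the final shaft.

the first shaft → shaft B: driver → idler → driven is 2 external meshes, 2 reversals → CW.
shaft B → shaft C: external mesh, 1 reversal → CCW.
shaft C → shaft D: external mesh, 1 reversal → CW.
shaft D → shaft E: driver → idler → driven is 2 external meshes, 2 reversals → CW.
shaft E → the final shaft: internal mesh, same direction → CW.
6 reversals in total — an even number — so the final shaft turns the same way as the first shaft.

clockwise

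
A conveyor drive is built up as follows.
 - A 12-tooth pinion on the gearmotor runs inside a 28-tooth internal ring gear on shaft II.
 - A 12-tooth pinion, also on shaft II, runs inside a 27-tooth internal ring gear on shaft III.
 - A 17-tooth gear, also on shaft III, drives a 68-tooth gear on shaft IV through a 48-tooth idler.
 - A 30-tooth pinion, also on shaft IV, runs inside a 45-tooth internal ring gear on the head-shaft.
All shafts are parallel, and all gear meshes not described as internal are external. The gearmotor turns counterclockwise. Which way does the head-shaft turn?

counterclockwise

the gearmotor → shaft II: internal mesh, same direction → CCW.
shaft II → shaft III: internal mesh, same direction → CCW.
shaft III → shaft IV: driver → idler → driven is 2 external meshes, 2 reversals → CCW.
shaft IV → the head-shaft: internal mesh, same direction → CCW.
2 reversals in total — an even number — so the head-shaft turns the same way as the gearmotor.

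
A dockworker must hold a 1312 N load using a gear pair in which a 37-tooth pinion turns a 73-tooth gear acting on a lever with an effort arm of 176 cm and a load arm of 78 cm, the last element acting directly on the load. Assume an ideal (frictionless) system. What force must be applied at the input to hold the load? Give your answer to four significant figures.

294.7 N

Gear pair MA = 73/37 = 1.973.
Lever MA = effort arm / load arm = 176/78 = 2.2564.
Combined ideal MA = 1.973 × 2.2564 = 4.4518.
Effort = load / MA = 1312 / 4.4518 = 294.71 N.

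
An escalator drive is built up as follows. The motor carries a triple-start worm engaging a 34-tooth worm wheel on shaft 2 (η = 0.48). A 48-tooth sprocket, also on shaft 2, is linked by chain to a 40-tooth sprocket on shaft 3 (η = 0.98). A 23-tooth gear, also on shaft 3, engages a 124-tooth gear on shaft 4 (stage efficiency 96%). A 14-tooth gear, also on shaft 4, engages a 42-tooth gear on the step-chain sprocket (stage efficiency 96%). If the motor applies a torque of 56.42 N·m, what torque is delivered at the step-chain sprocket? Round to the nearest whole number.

worm 34/3 = 11.333 → τ = 56.42·11.333·0.48 = 306.92 N·m
chain 40/48 = 0.83333 → τ = 306.92·0.83333·0.98 = 250.66 N·m
gear mesh 124/23 = 5.3913 → τ = 250.66·5.3913·0.96 = 1297.3 N·m
gear mesh 42/14 = 3 → τ = 1297.3·3·0.96 = 3736.2 N·m

3736 N·m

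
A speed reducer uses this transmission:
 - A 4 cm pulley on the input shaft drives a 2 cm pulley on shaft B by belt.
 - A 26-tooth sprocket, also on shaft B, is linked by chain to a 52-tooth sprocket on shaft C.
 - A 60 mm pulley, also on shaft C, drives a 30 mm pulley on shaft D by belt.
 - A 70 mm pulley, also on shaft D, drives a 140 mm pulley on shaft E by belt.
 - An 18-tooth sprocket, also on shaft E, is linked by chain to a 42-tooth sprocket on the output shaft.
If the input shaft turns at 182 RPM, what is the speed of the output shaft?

78 RPM

the input shaft → shaft B (belt, 2/4): 182 ÷ 0.5 = 364 RPM
shaft B → shaft C (chain, 52/26): 364 ÷ 2 = 182 RPM
shaft C → shaft D (belt, 30/60): 182 ÷ 0.5 = 364 RPM
shaft D → shaft E (belt, 140/70): 364 ÷ 2 = 182 RPM
shaft E → the output shaft (chain, 42/18): 182 ÷ 2.3333 = 78 RPM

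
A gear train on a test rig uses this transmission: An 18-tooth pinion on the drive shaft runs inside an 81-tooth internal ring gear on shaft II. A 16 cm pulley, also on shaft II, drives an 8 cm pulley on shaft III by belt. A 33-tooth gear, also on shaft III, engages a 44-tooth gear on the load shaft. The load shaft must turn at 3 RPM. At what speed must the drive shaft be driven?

9 RPM

Overall ratio R = 4.5 × 0.5 × 1.3333 = 3.
Required input speed = output speed × R = 3 × 3 = 9 RPM.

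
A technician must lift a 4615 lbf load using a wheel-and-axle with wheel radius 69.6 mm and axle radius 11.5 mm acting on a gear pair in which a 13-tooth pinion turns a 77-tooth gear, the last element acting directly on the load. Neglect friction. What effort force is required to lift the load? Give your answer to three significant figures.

Wheel-and-axle MA = R/r = 69.6/11.5 = 6.0522.
Gear pair MA = 77/13 = 5.9231.
Combined ideal MA = 6.0522 × 5.9231 = 35.847.
Effort = load / MA = 4615 / 35.847 = 128.74 lbf.

129 lbf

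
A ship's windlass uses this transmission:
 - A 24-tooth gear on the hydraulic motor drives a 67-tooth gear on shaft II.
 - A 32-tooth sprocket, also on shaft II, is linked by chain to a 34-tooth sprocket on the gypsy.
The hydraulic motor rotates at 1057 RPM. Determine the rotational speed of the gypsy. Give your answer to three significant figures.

356 RPM

gear mesh 67/24 = 2.7917 → 1057/2.7917 = 378.63 RPM
chain 34/32 = 1.0625 → 378.63/1.0625 = 356.35 RPM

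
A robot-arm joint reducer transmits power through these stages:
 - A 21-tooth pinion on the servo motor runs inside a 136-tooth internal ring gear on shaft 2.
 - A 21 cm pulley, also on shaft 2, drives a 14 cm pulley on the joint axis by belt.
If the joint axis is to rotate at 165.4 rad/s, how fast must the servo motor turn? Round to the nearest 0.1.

Overall ratio R = 6.4762 × 0.66667 = 4.3175.
Required input speed = output speed × R = 165.4 × 4.3175 = 714.11 rad/s.

714.1 rad/s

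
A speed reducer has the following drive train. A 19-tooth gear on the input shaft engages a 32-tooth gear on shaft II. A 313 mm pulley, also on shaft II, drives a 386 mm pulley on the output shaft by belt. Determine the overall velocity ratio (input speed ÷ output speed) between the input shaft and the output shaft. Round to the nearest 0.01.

2.08

Each stage contributes driven/driver: gear mesh 32/19 = 1.6842, belt 386/313 = 1.2332.
Overall: 1.6842 × 1.2332 = 2.077.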